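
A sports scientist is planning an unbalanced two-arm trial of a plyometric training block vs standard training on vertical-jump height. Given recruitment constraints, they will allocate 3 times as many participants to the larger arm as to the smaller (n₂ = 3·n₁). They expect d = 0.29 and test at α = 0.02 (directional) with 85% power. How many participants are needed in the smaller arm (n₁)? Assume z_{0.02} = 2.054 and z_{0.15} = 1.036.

With allocation ratio k = n₂/n₁ = 3, Var(x̄₁−x̄₂) = σ²(1/n₁ + 1/(k·n₁)) = σ²·(k+1)/(k·n₁).
So n₁ = (1 + 1/k)·((z_{α} + z_β)/d)² = 1.333 × (3.090/0.29)².
n₁ = 1.333 × 113.53 = 151.4.
Round up: n₁ = 152, giving n₂ = 3 × 152 = 456.

n₁ = 152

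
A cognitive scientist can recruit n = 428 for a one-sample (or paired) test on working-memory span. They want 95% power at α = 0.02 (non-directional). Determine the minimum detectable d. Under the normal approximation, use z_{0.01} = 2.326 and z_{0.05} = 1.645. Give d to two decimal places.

d_min ≈ 0.19

For a single sample (or paired design) of n = 428: d_min = (z_{α/2} + z_β)/√n.
z-sum = 2.326 + 1.645 = 3.971.
d_min = 3.971 / √428 = 3.971 / 20.688 = 0.192.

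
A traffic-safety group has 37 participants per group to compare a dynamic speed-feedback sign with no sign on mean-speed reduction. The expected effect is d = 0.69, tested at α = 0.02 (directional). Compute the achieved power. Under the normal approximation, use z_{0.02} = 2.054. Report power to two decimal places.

For two equal groups, power = Φ(d·√(n/2) − z_{α}).
d·√(n/2) = 0.69 × √(37/2) = 0.69 × 4.301 = 2.968.
z_β = 2.968 − 2.054 = 0.914.
Power = Φ(0.914) = 0.820.

power ≈ 0.82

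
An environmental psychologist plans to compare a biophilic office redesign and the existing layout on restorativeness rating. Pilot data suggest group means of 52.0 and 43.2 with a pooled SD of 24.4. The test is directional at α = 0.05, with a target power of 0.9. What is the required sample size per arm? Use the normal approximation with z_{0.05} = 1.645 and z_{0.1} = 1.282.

Cohen's d = |M₁ − M₂| / SD_pooled = |52.0 − 43.2| / 24.4 = 8.8 / 24.4 = 0.361.
For two independent groups with equal n: n = 2·((z_{α} + z_β) / d)².
z_{α} + z_β = 1.645 + 1.282 = 2.927.
n = 2 × (2.927 / 0.361)² = 2 × 8.108² = 2 × 65.74 = 131.5.
Round up to the next whole participant.

n = 132 per group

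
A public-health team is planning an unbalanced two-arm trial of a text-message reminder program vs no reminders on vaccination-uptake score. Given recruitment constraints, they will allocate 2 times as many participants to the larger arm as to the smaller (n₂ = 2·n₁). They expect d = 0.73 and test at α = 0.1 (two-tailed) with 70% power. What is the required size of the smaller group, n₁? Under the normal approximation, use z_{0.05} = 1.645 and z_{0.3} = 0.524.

n₁ = 14

With allocation ratio k = n₂/n₁ = 2, Var(x̄₁−x̄₂) = σ²(1/n₁ + 1/(k·n₁)) = σ²·(k+1)/(k·n₁).
So n₁ = (1 + 1/k)·((z_{α/2} + z_β)/d)² = 1.500 × (2.169/0.73)².
n₁ = 1.500 × 8.83 = 13.2.
Round up: n₁ = 14, giving n₂ = 2 × 14 = 28.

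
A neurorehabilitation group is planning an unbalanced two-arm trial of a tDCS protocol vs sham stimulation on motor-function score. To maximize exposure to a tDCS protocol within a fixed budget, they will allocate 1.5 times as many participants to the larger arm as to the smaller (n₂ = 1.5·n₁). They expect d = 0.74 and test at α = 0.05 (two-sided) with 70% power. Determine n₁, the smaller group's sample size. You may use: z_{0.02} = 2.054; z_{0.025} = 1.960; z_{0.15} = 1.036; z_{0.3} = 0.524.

n₁ = 19

With allocation ratio k = n₂/n₁ = 1.5, Var(x̄₁−x̄₂) = σ²(1/n₁ + 1/(k·n₁)) = σ²·(k+1)/(k·n₁).
So n₁ = (1 + 1/k)·((z_{α/2} + z_β)/d)² = 1.667 × (2.484/0.74)².
n₁ = 1.667 × 11.27 = 18.8.
Round up: n₁ = 19, giving n₂ = ⌈1.5 × 19⌉ = ⌈28.5⌉ = 29.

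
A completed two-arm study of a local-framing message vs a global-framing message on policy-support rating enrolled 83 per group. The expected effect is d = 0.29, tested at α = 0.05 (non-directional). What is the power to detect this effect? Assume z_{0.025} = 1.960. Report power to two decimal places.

For two equal groups, power = Φ(d·√(n/2) − z_{α/2}).
d·√(n/2) = 0.29 × √(83/2) = 0.29 × 6.442 = 1.868.
z_β = 1.868 − 1.960 = -0.092.
Power = Φ(-0.092) = 0.463.

power ≈ 0.46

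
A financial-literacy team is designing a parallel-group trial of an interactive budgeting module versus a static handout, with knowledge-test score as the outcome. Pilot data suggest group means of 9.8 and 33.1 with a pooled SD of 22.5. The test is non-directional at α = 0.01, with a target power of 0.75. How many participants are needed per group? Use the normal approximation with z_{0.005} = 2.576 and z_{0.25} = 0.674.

n = 20 per group

Cohen's d = |M₁ − M₂| / SD_pooled = |9.8 − 33.1| / 22.5 = 23.3 / 22.5 = 1.036.
For two independent groups with equal n: n = 2·((z_{α/2} + z_β) / d)².
z_{α/2} + z_β = 2.576 + 0.674 = 3.250.
n = 2 × (3.250 / 1.036)² = 2 × 3.137² = 2 × 9.84 = 19.7.
Round up to the next whole participant.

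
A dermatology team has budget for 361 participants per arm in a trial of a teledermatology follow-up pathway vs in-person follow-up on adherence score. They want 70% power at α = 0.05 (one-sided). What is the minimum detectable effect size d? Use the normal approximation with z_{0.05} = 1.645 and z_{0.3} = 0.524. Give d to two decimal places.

d_min ≈ 0.16

For two independent groups of n = 361 each: d_min = (z_{α} + z_β)·√(2/n).
z-sum = 1.645 + 0.524 = 2.169.
d_min = 2.169 × √(2/361) = 2.169 × 0.0744 = 0.161.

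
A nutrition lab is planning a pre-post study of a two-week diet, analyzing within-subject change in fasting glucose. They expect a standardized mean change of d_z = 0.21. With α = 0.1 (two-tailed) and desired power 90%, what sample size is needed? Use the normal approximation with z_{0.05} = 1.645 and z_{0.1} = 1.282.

n = 195 pairs

For a paired (one-sample on differences) test: n = ((z_{α/2} + z_β) / d)².
z_{α/2} + z_β = 1.645 + 1.282 = 2.927.
n = (2.927 / 0.21)² = 13.938² = 194.27.
Round up.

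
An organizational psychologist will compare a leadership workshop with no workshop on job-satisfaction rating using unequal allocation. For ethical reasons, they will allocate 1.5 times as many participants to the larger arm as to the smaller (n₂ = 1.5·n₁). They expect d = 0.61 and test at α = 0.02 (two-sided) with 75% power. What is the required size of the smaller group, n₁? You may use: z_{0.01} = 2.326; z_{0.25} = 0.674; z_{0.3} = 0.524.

n₁ = 41

With allocation ratio k = n₂/n₁ = 1.5, Var(x̄₁−x̄₂) = σ²(1/n₁ + 1/(k·n₁)) = σ²·(k+1)/(k·n₁).
So n₁ = (1 + 1/k)·((z_{α/2} + z_β)/d)² = 1.667 × (3.000/0.61)².
n₁ = 1.667 × 24.19 = 40.3.
Round up: n₁ = 41, giving n₂ = ⌈1.5 × 41⌉ = ⌈61.5⌉ = 62.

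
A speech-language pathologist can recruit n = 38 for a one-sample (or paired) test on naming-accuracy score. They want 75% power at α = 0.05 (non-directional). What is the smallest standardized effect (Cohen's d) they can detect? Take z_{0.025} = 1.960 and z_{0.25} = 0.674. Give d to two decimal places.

d_min ≈ 0.43

For a single sample (or paired design) of n = 38: d_min = (z_{α/2} + z_β)/√n.
z-sum = 1.960 + 0.674 = 2.634.
d_min = 2.634 / √38 = 2.634 / 6.164 = 0.427.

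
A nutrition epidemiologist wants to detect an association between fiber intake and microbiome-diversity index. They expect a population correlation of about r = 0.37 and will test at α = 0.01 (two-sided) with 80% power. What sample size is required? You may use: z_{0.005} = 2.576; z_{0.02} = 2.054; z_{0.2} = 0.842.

n = 81

Fisher's z: C = ½·ln((1+r)/(1−r)) = ½·ln(2.1746) = 0.3884.
n = ((z_{α/2} + z_β)/C)² + 3.
(2.576 + 0.842) / 0.3884 = 3.418 / 0.3884 = 8.800.
n = 8.800² + 3 = 77.44 + 3 = 80.4.
Round up.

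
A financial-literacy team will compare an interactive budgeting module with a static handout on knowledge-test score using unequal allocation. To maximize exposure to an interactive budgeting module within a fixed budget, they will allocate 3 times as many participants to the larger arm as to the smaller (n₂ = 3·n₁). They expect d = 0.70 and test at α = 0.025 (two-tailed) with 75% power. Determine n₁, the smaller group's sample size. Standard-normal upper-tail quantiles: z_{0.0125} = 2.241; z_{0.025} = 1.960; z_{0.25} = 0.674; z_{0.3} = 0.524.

With allocation ratio k = n₂/n₁ = 3, Var(x̄₁−x̄₂) = σ²(1/n₁ + 1/(k·n₁)) = σ²·(k+1)/(k·n₁).
So n₁ = (1 + 1/k)·((z_{α/2} + z_β)/d)² = 1.333 × (2.915/0.70)².
n₁ = 1.333 × 17.34 = 23.1.
Round up: n₁ = 24, giving n₂ = 3 × 24 = 72.

n₁ = 24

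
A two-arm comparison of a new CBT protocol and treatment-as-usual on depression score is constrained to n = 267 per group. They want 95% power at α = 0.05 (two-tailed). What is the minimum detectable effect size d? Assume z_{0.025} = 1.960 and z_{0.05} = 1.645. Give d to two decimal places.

d_min ≈ 0.31

For two independent groups of n = 267 each: d_min = (z_{α/2} + z_β)·√(2/n).
z-sum = 1.960 + 1.645 = 3.605.
d_min = 3.605 × √(2/267) = 3.605 × 0.0865 = 0.312.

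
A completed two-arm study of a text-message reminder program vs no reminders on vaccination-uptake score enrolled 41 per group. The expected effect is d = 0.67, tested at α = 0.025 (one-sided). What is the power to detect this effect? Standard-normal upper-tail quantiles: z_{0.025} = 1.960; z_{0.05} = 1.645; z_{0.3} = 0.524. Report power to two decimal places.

For two equal groups, power = Φ(d·√(n/2) − z_{α}).
d·√(n/2) = 0.67 × √(41/2) = 0.67 × 4.528 = 3.034.
z_β = 3.034 − 1.960 = 1.074.
Power = Φ(1.074) = 0.858.

power ≈ 0.86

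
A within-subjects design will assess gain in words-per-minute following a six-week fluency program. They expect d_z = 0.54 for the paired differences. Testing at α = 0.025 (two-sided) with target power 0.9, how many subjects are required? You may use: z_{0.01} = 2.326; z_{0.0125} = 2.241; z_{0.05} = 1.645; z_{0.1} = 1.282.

n = 43 pairs

For a paired (one-sample on differences) test: n = ((z_{α/2} + z_β) / d)².
z_{α/2} + z_β = 2.241 + 1.282 = 3.523.
n = (3.523 / 0.54)² = 6.524² = 42.56.
Round up.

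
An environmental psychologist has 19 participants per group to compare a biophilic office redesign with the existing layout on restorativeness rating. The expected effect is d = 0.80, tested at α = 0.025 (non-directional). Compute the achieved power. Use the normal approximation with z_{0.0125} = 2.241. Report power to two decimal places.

power ≈ 0.59

For two equal groups, power = Φ(d·√(n/2) − z_{α/2}).
d·√(n/2) = 0.80 × √(19/2) = 0.80 × 3.082 = 2.466.
z_β = 2.466 − 2.241 = 0.225.
Power = Φ(0.225) = 0.589.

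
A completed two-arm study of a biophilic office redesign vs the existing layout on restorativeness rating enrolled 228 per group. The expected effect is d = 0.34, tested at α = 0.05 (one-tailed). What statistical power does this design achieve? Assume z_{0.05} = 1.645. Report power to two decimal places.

power ≈ 0.98

For two equal groups, power = Φ(d·√(n/2) − z_{α}).
d·√(n/2) = 0.34 × √(228/2) = 0.34 × 10.677 = 3.630.
z_β = 3.630 − 1.645 = 1.985.
Power = Φ(1.985) = 0.976.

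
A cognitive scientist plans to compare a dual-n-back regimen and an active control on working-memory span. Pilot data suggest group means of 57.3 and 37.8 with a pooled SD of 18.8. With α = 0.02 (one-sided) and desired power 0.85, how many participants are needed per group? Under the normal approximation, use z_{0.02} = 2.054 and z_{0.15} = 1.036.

n = 18 per group

Cohen's d = |M₁ − M₂| / SD_pooled = |57.3 − 37.8| / 18.8 = 19.5 / 18.8 = 1.037.
For two independent groups with equal n: n = 2·((z_{α} + z_β) / d)².
z_{α} + z_β = 2.054 + 1.036 = 3.090.
n = 2 × (3.090 / 1.037)² = 2 × 2.980² = 2 × 8.88 = 17.8.
Round up to the next whole participant.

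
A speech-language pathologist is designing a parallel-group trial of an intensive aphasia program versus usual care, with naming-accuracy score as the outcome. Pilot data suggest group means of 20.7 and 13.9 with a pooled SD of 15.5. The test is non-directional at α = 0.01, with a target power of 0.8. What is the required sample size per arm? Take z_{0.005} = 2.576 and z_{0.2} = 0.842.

Cohen's d = |M₁ − M₂| / SD_pooled = |20.7 − 13.9| / 15.5 = 6.8 / 15.5 = 0.439.
For two independent groups with equal n: n = 2·((z_{α/2} + z_β) / d)².
z_{α/2} + z_β = 2.576 + 0.842 = 3.418.
n = 2 × (3.418 / 0.439)² = 2 × 7.786² = 2 × 60.62 = 121.2.
Round up to the next whole participant.

n = 122 per group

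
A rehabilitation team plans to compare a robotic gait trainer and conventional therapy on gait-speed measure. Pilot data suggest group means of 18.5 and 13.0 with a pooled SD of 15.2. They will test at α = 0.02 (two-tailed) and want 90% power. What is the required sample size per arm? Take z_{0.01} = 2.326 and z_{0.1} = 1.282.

Cohen's d = |M₁ − M₂| / SD_pooled = |18.5 − 13.0| / 15.2 = 5.5 / 15.2 = 0.362.
For two independent groups with equal n: n = 2·((z_{α/2} + z_β) / d)².
z_{α/2} + z_β = 2.326 + 1.282 = 3.608.
n = 2 × (3.608 / 0.362)² = 2 × 9.967² = 2 × 99.34 = 198.7.
Round up to the next whole participant.

n = 199 per group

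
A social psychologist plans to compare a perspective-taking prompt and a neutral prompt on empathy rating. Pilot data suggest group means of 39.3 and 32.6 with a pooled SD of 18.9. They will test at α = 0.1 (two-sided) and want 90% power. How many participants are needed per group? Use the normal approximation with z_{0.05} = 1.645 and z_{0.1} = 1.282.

Cohen's d = |M₁ − M₂| / SD_pooled = |39.3 − 32.6| / 18.9 = 6.7 / 18.9 = 0.354.
For two independent groups with equal n: n = 2·((z_{α/2} + z_β) / d)².
z_{α/2} + z_β = 1.645 + 1.282 = 2.927.
n = 2 × (2.927 / 0.354)² = 2 × 8.268² = 2 × 68.37 = 136.7.
Round up to the next whole participant.

n = 137 per group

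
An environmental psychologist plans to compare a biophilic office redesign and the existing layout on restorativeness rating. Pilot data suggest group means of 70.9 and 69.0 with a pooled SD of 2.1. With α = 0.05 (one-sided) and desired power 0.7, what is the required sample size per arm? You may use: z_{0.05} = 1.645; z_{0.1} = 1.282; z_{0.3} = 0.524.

n = 12 per group

Cohen's d = |M₁ − M₂| / SD_pooled = |70.9 − 69.0| / 2.1 = 1.9 / 2.1 = 0.905.
For two independent groups with equal n: n = 2·((z_{α} + z_β) / d)².
z_{α} + z_β = 1.645 + 0.524 = 2.169.
n = 2 × (2.169 / 0.905)² = 2 × 2.397² = 2 × 5.74 = 11.5.
Round up to the next whole participant.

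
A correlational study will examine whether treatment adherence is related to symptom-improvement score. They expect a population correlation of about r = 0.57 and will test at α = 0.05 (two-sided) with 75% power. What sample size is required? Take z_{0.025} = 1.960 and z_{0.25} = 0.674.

Fisher's z: C = ½·ln((1+r)/(1−r)) = ½·ln(3.6512) = 0.6475.
n = ((z_{α/2} + z_β)/C)² + 3.
(1.960 + 0.674) / 0.6475 = 2.634 / 0.6475 = 4.068.
n = 4.068² + 3 = 16.55 + 3 = 19.5.
Round up.

n = 20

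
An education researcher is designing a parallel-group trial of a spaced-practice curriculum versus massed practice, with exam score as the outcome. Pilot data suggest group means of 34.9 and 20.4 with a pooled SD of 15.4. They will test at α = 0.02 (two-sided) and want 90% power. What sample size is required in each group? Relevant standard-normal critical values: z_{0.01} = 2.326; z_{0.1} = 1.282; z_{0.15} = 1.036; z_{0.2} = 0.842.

n = 30 per group

Cohen's d = |M₁ − M₂| / SD_pooled = |34.9 − 20.4| / 15.4 = 14.5 / 15.4 = 0.942.
For two independent groups with equal n: n = 2·((z_{α/2} + z_β) / d)².
z_{α/2} + z_β = 2.326 + 1.282 = 3.608.
n = 2 × (3.608 / 0.942)² = 2 × 3.830² = 2 × 14.67 = 29.3.
Round up to the next whole participant.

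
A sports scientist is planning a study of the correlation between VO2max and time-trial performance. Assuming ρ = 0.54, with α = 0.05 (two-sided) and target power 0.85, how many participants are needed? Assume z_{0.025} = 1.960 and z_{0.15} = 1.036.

Fisher's z: C = ½·ln((1+r)/(1−r)) = ½·ln(3.3478) = 0.6042.
n = ((z_{α/2} + z_β)/C)² + 3.
(1.960 + 1.036) / 0.6042 = 2.996 / 0.6042 = 4.959.
n = 4.959² + 3 = 24.59 + 3 = 27.6.
Round up.

n = 28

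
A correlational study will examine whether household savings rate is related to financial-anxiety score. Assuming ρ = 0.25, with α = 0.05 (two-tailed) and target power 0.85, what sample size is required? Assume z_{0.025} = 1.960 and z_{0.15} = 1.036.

n = 141

Fisher's z: C = ½·ln((1+r)/(1−r)) = ½·ln(1.6667) = 0.2554.
n = ((z_{α/2} + z_β)/C)² + 3.
(1.960 + 1.036) / 0.2554 = 2.996 / 0.2554 = 11.731.
n = 11.731² + 3 = 137.61 + 3 = 140.6.
Round up.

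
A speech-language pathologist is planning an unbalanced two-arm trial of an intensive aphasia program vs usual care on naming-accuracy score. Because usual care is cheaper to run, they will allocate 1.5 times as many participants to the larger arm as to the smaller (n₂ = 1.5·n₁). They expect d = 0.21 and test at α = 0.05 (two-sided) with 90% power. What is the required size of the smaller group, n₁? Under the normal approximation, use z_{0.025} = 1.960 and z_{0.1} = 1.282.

n₁ = 398

With allocation ratio k = n₂/n₁ = 1.5, Var(x̄₁−x̄₂) = σ²(1/n₁ + 1/(k·n₁)) = σ²·(k+1)/(k·n₁).
So n₁ = (1 + 1/k)·((z_{α/2} + z_β)/d)² = 1.667 × (3.242/0.21)².
n₁ = 1.667 × 238.33 = 397.2.
Round up: n₁ = 398, giving n₂ = 1.5 × 398 = 597.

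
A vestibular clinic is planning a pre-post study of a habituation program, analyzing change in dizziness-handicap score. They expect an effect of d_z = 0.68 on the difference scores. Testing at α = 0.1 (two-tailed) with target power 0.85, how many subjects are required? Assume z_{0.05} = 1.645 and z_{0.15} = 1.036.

n = 16 pairs

For a paired (one-sample on differences) test: n = ((z_{α/2} + z_β) / d)².
z_{α/2} + z_β = 1.645 + 1.036 = 2.681.
n = (2.681 / 0.68)² = 3.943² = 15.54.
Round up.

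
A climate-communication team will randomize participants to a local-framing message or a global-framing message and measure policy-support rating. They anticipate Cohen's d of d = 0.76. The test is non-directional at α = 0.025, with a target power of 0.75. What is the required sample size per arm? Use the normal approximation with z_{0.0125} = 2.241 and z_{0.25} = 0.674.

For two independent groups with equal n: n = 2·((z_{α/2} + z_β) / d)².
z_{α/2} + z_β = 2.241 + 0.674 = 2.915.
n = 2 × (2.915 / 0.76)² = 2 × 3.836² = 2 × 14.71 = 29.4.
Round up to the next whole participant.

n = 30 per group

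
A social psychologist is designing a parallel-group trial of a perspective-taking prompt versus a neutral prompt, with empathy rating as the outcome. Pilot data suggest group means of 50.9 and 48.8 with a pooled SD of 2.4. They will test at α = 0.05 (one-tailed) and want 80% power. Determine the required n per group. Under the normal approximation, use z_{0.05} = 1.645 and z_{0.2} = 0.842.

n = 17 per group

Cohen's d = |M₁ − M₂| / SD_pooled = |50.9 − 48.8| / 2.4 = 2.1 / 2.4 = 0.875.
For two independent groups with equal n: n = 2·((z_{α} + z_β) / d)².
z_{α} + z_β = 1.645 + 0.842 = 2.487.
n = 2 × (2.487 / 0.875)² = 2 × 2.842² = 2 × 8.08 = 16.2.
Round up to the next whole participant.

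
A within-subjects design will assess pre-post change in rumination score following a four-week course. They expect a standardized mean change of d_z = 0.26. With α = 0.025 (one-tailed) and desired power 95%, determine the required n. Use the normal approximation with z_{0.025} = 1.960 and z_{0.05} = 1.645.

For a paired (one-sample on differences) test: n = ((z_{α} + z_β) / d)².
z_{α} + z_β = 1.960 + 1.645 = 3.605.
n = (3.605 / 0.26)² = 13.865² = 192.25.
Round up.

n = 193 pairs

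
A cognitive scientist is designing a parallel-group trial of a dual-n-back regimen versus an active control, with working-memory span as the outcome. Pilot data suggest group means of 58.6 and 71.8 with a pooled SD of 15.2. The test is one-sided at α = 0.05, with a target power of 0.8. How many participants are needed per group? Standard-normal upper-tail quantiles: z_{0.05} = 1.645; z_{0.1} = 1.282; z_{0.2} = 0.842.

Cohen's d = |M₁ − M₂| / SD_pooled = |58.6 − 71.8| / 15.2 = 13.2 / 15.2 = 0.868.
For two independent groups with equal n: n = 2·((z_{α} + z_β) / d)².
z_{α} + z_β = 1.645 + 0.842 = 2.487.
n = 2 × (2.487 / 0.868)² = 2 × 2.865² = 2 × 8.21 = 16.4.
Round up to the next whole participant.

n = 17 per group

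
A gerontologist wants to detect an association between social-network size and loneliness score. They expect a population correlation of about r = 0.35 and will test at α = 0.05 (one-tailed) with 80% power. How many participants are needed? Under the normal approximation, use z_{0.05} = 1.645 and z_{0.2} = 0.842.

Fisher's z: C = ½·ln((1+r)/(1−r)) = ½·ln(2.0769) = 0.3654.
n = ((z_{α} + z_β)/C)² + 3.
(1.645 + 0.842) / 0.3654 = 2.487 / 0.3654 = 6.806.
n = 6.806² + 3 = 46.32 + 3 = 49.3.
Round up.

n = 50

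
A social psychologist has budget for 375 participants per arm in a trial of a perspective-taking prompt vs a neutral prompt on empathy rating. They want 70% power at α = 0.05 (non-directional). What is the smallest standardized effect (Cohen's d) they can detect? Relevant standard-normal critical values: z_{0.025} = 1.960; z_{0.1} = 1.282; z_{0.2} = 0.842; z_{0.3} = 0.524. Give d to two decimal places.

For two independent groups of n = 375 each: d_min = (z_{α/2} + z_β)·√(2/n).
z-sum = 1.960 + 0.524 = 2.484.
d_min = 2.484 × √(2/375) = 2.484 × 0.0730 = 0.181.

d_min ≈ 0.18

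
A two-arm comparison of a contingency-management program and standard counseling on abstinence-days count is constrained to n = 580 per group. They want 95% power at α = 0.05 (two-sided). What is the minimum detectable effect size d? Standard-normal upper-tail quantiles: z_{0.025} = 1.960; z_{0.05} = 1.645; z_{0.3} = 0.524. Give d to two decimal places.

d_min ≈ 0.21

For two independent groups of n = 580 each: d_min = (z_{α/2} + z_β)·√(2/n).
z-sum = 1.960 + 1.645 = 3.605.
d_min = 3.605 × √(2/580) = 3.605 × 0.0587 = 0.212.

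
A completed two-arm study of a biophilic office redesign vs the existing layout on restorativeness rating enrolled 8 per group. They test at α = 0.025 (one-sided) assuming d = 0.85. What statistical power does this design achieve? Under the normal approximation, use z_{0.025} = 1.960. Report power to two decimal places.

For two equal groups, power = Φ(d·√(n/2) − z_{α}).
d·√(n/2) = 0.85 × √(8/2) = 0.85 × 2.000 = 1.700.
z_β = 1.700 − 1.960 = -0.260.
Power = Φ(-0.260) = 0.397.

power ≈ 0.40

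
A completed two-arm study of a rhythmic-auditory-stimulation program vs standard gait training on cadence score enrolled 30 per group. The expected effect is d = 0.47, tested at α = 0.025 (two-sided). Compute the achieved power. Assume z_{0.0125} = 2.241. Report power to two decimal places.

power ≈ 0.34

For two equal groups, power = Φ(d·√(n/2) − z_{α/2}).
d·√(n/2) = 0.47 × √(30/2) = 0.47 × 3.873 = 1.820.
z_β = 1.820 − 2.241 = -0.421.
Power = Φ(-0.421) = 0.337.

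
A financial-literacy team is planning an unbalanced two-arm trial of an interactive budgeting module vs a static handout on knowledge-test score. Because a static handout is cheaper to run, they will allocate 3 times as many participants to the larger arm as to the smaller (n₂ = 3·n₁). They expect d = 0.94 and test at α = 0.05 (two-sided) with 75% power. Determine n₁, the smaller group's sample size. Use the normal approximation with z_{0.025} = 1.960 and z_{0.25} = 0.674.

n₁ = 11

With allocation ratio k = n₂/n₁ = 3, Var(x̄₁−x̄₂) = σ²(1/n₁ + 1/(k·n₁)) = σ²·(k+1)/(k·n₁).
So n₁ = (1 + 1/k)·((z_{α/2} + z_β)/d)² = 1.333 × (2.634/0.94)².
n₁ = 1.333 × 7.85 = 10.5.
Round up: n₁ = 11, giving n₂ = 3 × 11 = 33.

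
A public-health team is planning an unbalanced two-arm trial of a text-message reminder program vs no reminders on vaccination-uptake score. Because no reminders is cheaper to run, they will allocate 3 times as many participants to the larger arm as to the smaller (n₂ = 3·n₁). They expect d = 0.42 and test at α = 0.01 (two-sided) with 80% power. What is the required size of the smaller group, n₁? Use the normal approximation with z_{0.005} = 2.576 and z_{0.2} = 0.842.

n₁ = 89

With allocation ratio k = n₂/n₁ = 3, Var(x̄₁−x̄₂) = σ²(1/n₁ + 1/(k·n₁)) = σ²·(k+1)/(k·n₁).
So n₁ = (1 + 1/k)·((z_{α/2} + z_β)/d)² = 1.333 × (3.418/0.42)².
n₁ = 1.333 × 66.23 = 88.3.
Round up: n₁ = 89, giving n₂ = 3 × 89 = 267.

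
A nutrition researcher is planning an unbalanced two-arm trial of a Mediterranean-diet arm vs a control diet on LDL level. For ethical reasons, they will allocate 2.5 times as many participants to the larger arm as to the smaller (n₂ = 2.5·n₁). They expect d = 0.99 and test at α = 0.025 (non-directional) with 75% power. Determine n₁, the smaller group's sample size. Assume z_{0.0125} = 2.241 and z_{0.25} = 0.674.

n₁ = 13

With allocation ratio k = n₂/n₁ = 2.5, Var(x̄₁−x̄₂) = σ²(1/n₁ + 1/(k·n₁)) = σ²·(k+1)/(k·n₁).
So n₁ = (1 + 1/k)·((z_{α/2} + z_β)/d)² = 1.400 × (2.915/0.99)².
n₁ = 1.400 × 8.67 = 12.1.
Round up: n₁ = 13, giving n₂ = ⌈2.5 × 13⌉ = ⌈32.5⌉ = 33.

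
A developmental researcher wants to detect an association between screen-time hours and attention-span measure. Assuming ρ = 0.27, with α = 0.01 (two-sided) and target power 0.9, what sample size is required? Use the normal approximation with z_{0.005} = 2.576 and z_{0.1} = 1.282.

Fisher's z: C = ½·ln((1+r)/(1−r)) = ½·ln(1.7397) = 0.2769.
n = ((z_{α/2} + z_β)/C)² + 3.
(2.576 + 1.282) / 0.2769 = 3.858 / 0.2769 = 13.933.
n = 13.933² + 3 = 194.12 + 3 = 197.1.
Round up.

n = 198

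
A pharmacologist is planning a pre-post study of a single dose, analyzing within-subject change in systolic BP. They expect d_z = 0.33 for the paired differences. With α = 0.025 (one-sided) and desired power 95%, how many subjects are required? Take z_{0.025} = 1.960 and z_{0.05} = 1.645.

n = 120 pairs

For a paired (one-sample on differences) test: n = ((z_{α} + z_β) / d)².
z_{α} + z_β = 1.960 + 1.645 = 3.605.
n = (3.605 / 0.33)² = 10.924² = 119.34.
Round up.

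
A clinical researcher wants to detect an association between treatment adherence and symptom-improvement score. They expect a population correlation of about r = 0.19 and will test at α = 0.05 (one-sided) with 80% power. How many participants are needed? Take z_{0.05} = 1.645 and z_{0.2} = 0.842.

n = 171

Fisher's z: C = ½·ln((1+r)/(1−r)) = ½·ln(1.4691) = 0.1923.
n = ((z_{α} + z_β)/C)² + 3.
(1.645 + 0.842) / 0.1923 = 2.487 / 0.1923 = 12.933.
n = 12.933² + 3 = 167.26 + 3 = 170.3.
Round up.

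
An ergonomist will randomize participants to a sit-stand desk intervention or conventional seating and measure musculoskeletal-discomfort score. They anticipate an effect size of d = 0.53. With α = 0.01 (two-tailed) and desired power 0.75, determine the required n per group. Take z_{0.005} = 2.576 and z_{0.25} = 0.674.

n = 76 per group

For two independent groups with equal n: n = 2·((z_{α/2} + z_β) / d)².
z_{α/2} + z_β = 2.576 + 0.674 = 3.250.
n = 2 × (3.250 / 0.53)² = 2 × 6.132² = 2 × 37.60 = 75.2.
Round up to the next whole participant.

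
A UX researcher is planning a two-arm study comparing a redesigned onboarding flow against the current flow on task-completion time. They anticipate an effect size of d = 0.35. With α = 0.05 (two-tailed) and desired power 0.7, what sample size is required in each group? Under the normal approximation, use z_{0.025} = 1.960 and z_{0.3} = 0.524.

For two independent groups with equal n: n = 2·((z_{α/2} + z_β) / d)².
z_{α/2} + z_β = 1.960 + 0.524 = 2.484.
n = 2 × (2.484 / 0.35)² = 2 × 7.097² = 2 × 50.37 = 100.7.
Round up to the next whole participant.

n = 101 per group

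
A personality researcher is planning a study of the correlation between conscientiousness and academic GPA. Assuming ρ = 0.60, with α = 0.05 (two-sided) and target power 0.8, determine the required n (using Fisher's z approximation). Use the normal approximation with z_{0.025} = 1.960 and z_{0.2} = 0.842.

n = 20

Fisher's z: C = ½·ln((1+r)/(1−r)) = ½·ln(4.0000) = 0.6931.
n = ((z_{α/2} + z_β)/C)² + 3.
(1.960 + 0.842) / 0.6931 = 2.802 / 0.6931 = 4.043.
n = 4.043² + 3 = 16.34 + 3 = 19.3.
Round up.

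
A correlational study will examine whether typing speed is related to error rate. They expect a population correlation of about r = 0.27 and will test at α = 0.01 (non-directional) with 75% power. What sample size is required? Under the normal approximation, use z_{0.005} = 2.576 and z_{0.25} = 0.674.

Fisher's z: C = ½·ln((1+r)/(1−r)) = ½·ln(1.7397) = 0.2769.
n = ((z_{α/2} + z_β)/C)² + 3.
(2.576 + 0.674) / 0.2769 = 3.250 / 0.2769 = 11.737.
n = 11.737² + 3 = 137.76 + 3 = 140.8.
Round up.

n = 141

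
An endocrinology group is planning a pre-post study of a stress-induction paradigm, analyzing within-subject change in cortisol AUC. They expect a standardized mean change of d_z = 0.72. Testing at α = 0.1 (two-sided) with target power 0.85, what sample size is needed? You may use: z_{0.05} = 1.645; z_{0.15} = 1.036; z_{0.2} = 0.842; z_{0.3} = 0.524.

n = 14 pairs

For a paired (one-sample on differences) test: n = ((z_{α/2} + z_β) / d)².
z_{α/2} + z_β = 1.645 + 1.036 = 2.681.
n = (2.681 / 0.72)² = 3.724² = 13.87.
Round up.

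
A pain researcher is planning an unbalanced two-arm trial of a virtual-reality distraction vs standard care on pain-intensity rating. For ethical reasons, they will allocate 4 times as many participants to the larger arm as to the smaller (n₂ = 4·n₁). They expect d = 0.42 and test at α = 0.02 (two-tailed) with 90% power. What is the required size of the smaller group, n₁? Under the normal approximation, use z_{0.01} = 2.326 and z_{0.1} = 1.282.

n₁ = 93

With allocation ratio k = n₂/n₁ = 4, Var(x̄₁−x̄₂) = σ²(1/n₁ + 1/(k·n₁)) = σ²·(k+1)/(k·n₁).
So n₁ = (1 + 1/k)·((z_{α/2} + z_β)/d)² = 1.250 × (3.608/0.42)².
n₁ = 1.250 × 73.80 = 92.2.
Round up: n₁ = 93, giving n₂ = 4 × 93 = 372.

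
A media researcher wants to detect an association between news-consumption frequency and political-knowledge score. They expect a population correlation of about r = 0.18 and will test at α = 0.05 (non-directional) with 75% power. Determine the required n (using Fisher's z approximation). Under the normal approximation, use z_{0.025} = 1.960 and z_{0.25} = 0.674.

n = 213

Fisher's z: C = ½·ln((1+r)/(1−r)) = ½·ln(1.4390) = 0.1820.
n = ((z_{α/2} + z_β)/C)² + 3.
(1.960 + 0.674) / 0.1820 = 2.634 / 0.1820 = 14.473.
n = 14.473² + 3 = 209.45 + 3 = 212.5.
Round up.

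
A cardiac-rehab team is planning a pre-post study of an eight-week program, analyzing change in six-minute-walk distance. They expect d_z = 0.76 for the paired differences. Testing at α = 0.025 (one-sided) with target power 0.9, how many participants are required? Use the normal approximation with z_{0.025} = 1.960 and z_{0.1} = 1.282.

n = 19 pairs

For a paired (one-sample on differences) test: n = ((z_{α} + z_β) / d)².
z_{α} + z_β = 1.960 + 1.282 = 3.242.
n = (3.242 / 0.76)² = 4.266² = 18.20.
Round up.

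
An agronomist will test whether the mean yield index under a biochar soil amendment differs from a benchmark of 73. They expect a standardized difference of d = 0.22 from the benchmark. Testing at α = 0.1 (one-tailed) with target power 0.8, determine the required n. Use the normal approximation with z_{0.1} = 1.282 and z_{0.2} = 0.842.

For a one-sample test: n = ((z_{α} + z_β) / d)².
z_{α} + z_β = 1.282 + 0.842 = 2.124.
n = (2.124 / 0.22)² = 9.655² = 93.21.
Round up.

n = 94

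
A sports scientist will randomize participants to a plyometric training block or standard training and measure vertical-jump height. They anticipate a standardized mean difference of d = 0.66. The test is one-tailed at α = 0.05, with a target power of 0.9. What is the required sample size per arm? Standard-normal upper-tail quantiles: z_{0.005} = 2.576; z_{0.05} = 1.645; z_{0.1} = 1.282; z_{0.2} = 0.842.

For two independent groups with equal n: n = 2·((z_{α} + z_β) / d)².
z_{α} + z_β = 1.645 + 1.282 = 2.927.
n = 2 × (2.927 / 0.66)² = 2 × 4.435² = 2 × 19.67 = 39.3.
Round up to the next whole participant.

n = 40 per group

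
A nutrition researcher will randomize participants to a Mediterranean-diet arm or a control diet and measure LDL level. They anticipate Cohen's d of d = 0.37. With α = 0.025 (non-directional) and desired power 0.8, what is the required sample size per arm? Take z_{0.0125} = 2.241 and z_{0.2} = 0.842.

n = 139 per group

For two independent groups with equal n: n = 2·((z_{α/2} + z_β) / d)².
z_{α/2} + z_β = 2.241 + 0.842 = 3.083.
n = 2 × (3.083 / 0.37)² = 2 × 8.332² = 2 × 69.43 = 138.9.
Round up to the next whole participant.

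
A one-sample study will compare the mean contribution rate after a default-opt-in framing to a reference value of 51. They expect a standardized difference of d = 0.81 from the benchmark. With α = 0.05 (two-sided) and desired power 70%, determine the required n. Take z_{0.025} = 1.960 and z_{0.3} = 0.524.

For a one-sample test: n = ((z_{α/2} + z_β) / d)².
z_{α/2} + z_β = 1.960 + 0.524 = 2.484.
n = (2.484 / 0.81)² = 3.067² = 9.40.
Round up.

n = 10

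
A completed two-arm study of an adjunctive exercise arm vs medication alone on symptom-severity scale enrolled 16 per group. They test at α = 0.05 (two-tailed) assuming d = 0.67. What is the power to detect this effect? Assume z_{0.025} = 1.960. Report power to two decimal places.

For two equal groups, power = Φ(d·√(n/2) − z_{α/2}).
d·√(n/2) = 0.67 × √(16/2) = 0.67 × 2.828 = 1.895.
z_β = 1.895 − 1.960 = -0.065.
Power = Φ(-0.065) = 0.474.

power ≈ 0.47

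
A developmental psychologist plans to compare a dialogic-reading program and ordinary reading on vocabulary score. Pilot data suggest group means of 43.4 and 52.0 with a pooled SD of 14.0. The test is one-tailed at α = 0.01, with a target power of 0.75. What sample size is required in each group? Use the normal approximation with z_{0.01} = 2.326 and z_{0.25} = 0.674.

Cohen's d = |M₁ − M₂| / SD_pooled = |43.4 − 52.0| / 14.0 = 8.6 / 14.0 = 0.614.
For two independent groups with equal n: n = 2·((z_{α} + z_β) / d)².
z_{α} + z_β = 2.326 + 0.674 = 3.000.
n = 2 × (3.000 / 0.614)² = 2 × 4.886² = 2 × 23.87 = 47.7.
Round up to the next whole participant.

n = 48 per group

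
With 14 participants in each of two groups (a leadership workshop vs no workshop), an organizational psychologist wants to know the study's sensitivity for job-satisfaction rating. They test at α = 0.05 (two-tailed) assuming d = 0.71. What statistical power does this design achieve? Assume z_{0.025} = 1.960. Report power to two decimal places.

power ≈ 0.47

For two equal groups, power = Φ(d·√(n/2) − z_{α/2}).
d·√(n/2) = 0.71 × √(14/2) = 0.71 × 2.646 = 1.878.
z_β = 1.878 − 1.960 = -0.082.
Power = Φ(-0.082) = 0.468.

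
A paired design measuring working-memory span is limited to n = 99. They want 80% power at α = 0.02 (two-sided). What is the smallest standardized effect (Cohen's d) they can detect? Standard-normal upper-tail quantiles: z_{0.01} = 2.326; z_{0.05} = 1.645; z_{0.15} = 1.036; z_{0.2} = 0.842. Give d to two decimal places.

d_min ≈ 0.32

For a single sample (or paired design) of n = 99: d_min = (z_{α/2} + z_β)/√n.
z-sum = 2.326 + 0.842 = 3.168.
d_min = 3.168 / √99 = 3.168 / 9.950 = 0.318.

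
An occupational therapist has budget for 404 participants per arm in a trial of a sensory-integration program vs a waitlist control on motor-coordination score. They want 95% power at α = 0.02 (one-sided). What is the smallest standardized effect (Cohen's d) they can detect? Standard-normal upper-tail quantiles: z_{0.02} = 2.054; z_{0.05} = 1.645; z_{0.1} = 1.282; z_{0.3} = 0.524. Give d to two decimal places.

For two independent groups of n = 404 each: d_min = (z_{α} + z_β)·√(2/n).
z-sum = 2.054 + 1.645 = 3.699.
d_min = 3.699 × √(2/404) = 3.699 × 0.0704 = 0.260.

d_min ≈ 0.26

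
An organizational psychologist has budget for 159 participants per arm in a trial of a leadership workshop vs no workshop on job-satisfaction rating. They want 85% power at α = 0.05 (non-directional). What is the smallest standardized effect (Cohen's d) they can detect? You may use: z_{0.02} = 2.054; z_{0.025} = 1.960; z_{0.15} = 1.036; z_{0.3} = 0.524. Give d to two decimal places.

d_min ≈ 0.34

For two independent groups of n = 159 each: d_min = (z_{α/2} + z_β)·√(2/n).
z-sum = 1.960 + 1.036 = 2.996.
d_min = 2.996 × √(2/159) = 2.996 × 0.1122 = 0.336.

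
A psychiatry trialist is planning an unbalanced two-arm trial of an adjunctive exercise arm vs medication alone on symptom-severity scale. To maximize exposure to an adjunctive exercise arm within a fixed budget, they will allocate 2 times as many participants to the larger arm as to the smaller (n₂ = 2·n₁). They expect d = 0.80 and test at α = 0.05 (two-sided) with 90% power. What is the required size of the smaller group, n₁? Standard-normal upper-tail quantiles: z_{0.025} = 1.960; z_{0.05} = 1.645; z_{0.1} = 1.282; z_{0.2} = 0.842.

n₁ = 25

With allocation ratio k = n₂/n₁ = 2, Var(x̄₁−x̄₂) = σ²(1/n₁ + 1/(k·n₁)) = σ²·(k+1)/(k·n₁).
So n₁ = (1 + 1/k)·((z_{α/2} + z_β)/d)² = 1.500 × (3.242/0.80)².
n₁ = 1.500 × 16.42 = 24.6.
Round up: n₁ = 25, giving n₂ = 2 × 25 = 50.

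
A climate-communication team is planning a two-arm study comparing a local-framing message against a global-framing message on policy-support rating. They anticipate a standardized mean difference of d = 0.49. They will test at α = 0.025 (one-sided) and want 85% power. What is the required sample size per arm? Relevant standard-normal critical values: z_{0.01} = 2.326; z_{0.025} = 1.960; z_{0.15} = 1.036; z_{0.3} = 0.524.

n = 75 per group

For two independent groups with equal n: n = 2·((z_{α} + z_β) / d)².
z_{α} + z_β = 1.960 + 1.036 = 2.996.
n = 2 × (2.996 / 0.49)² = 2 × 6.114² = 2 × 37.38 = 74.8.
Round up to the next whole participant.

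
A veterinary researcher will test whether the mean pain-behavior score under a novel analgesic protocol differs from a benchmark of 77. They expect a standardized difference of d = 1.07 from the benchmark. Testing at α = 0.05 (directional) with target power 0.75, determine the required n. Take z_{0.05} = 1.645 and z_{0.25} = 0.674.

n = 5

For a one-sample test: n = ((z_{α} + z_β) / d)².
z_{α} + z_β = 1.645 + 0.674 = 2.319.
n = (2.319 / 1.07)² = 2.167² = 4.70.
Round up.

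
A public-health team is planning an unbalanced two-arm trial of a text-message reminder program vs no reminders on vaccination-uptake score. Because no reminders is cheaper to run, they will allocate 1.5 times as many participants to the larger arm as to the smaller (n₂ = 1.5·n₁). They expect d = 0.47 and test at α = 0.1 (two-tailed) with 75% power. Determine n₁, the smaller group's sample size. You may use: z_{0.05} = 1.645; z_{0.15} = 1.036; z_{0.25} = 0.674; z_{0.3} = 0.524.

With allocation ratio k = n₂/n₁ = 1.5, Var(x̄₁−x̄₂) = σ²(1/n₁ + 1/(k·n₁)) = σ²·(k+1)/(k·n₁).
So n₁ = (1 + 1/k)·((z_{α/2} + z_β)/d)² = 1.667 × (2.319/0.47)².
n₁ = 1.667 × 24.34 = 40.6.
Round up: n₁ = 41, giving n₂ = ⌈1.5 × 41⌉ = ⌈61.5⌉ = 62.

n₁ = 41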